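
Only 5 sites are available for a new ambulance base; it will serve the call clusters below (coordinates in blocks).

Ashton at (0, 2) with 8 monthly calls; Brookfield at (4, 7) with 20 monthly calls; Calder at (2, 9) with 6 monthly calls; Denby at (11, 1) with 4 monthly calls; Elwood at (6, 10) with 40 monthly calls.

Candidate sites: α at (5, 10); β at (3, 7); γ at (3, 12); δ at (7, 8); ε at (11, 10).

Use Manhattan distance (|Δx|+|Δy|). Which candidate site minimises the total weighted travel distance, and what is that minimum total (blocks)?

Total weighted distance at each candidate:
  α (5, 10): total = 308
  β (3, 7): total = 398
  γ (3, 12): total = 524
  δ (7, 8): total = 384
  ε (11, 10): total = 648
Minimum is at α with total 308 blocks.

α, total 308 blocks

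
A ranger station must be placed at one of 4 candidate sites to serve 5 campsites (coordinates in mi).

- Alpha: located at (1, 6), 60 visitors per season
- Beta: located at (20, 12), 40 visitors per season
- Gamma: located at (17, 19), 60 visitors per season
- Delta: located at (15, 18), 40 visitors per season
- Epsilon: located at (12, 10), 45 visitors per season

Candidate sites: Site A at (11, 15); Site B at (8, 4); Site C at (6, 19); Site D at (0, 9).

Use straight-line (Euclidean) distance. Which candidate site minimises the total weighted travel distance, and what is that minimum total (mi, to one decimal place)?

Total weighted distance at each candidate:
  Site A (11, 15): total = 2048.8
  Site B (8, 4): total = 3013.9
  Site C (6, 19): total = 2970.8
  Site D (0, 9): total = 3423.7
Minimum is at Site A with total 2048.8 mi.

Site A, total 2048.8 mi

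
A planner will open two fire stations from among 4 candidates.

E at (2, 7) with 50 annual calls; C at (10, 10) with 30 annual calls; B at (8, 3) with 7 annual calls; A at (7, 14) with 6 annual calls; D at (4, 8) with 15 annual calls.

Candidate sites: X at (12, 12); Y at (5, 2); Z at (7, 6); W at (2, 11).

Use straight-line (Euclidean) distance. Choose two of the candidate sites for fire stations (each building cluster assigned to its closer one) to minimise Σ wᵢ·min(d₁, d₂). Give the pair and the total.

Evaluate every pair (each demand assigned to the nearer of the two):
  {X, W}: total = 440.2
  {X, Z}: total = 448.3
  {Z, W}: total = 461.2
  {X, Y}: total = 522.1
  {Y, Z}: total = 529.2
  {Y, W}: total = 553.1
Best pair: {X, W} with total 440.2.

{X, W}, total 440.2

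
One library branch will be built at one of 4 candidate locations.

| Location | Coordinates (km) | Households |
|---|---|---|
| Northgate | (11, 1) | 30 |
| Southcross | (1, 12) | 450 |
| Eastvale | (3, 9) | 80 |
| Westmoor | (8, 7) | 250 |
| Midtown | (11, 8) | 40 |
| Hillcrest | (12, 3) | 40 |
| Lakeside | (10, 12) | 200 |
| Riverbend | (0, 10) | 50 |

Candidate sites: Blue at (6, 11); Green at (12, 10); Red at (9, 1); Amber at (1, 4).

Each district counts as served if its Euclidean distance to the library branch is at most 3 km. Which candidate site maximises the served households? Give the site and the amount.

Coverage radius r = 3 km; a point is covered iff (Δx)²+(Δy)² ≤ 3² = 9.
  Blue (6, 11): covers {none} → 0
  Green (12, 10): covers {Midtown, Lakeside} → 240
  Red (9, 1): covers {Northgate} → 30
  Amber (1, 4): covers {none} → 0
Maximum coverage at Green: 240 households.

Green, covering 240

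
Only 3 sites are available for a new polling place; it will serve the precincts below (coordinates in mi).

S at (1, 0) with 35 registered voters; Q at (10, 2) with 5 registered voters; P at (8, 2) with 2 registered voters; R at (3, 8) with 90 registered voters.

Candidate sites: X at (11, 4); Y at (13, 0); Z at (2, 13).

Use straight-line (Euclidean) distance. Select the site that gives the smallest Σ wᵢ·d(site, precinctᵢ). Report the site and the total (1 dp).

Total weighted distance at each candidate:
  X (11, 4): total = 1200.3
  Y (13, 0): total = 1601.4
  Z (2, 13): total = 1008.3
Minimum is at Z with total 1008.3 mi.

Z, total 1008.3 mi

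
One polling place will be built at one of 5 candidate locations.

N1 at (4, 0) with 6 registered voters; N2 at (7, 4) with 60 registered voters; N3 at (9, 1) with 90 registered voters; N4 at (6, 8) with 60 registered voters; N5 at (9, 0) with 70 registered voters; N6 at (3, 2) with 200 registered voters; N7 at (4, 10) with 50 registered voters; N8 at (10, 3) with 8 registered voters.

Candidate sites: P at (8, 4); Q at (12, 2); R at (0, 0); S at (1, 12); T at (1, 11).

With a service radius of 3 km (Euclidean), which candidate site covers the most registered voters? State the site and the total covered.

Coverage radius r = 3 km; a point is covered iff (Δx)²+(Δy)² ≤ 3² = 9.
  P (8, 4): covers {N2, N8} → 68
  Q (12, 2): covers {N8} → 8
  R (0, 0): covers {none} → 0
  S (1, 12): covers {none} → 0
  T (1, 11): covers {none} → 0
Maximum coverage at P: 68 registered voters.

P, covering 68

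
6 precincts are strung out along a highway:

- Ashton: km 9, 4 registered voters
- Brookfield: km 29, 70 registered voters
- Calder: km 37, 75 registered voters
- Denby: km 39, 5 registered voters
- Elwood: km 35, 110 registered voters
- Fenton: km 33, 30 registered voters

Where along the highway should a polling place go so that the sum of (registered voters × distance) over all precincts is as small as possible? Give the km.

For a sum of weighted absolute distances on a line, the optimum is the weighted median (not the mean). Total weight W = 294; half-weight = 147.
Sort by position and accumulate weight:
  km 9 (Ashton, w=4) → cum 4
  km 29 (Brookfield, w=70) → cum 74
  km 33 (Fenton, w=30) → cum 104
  km 35 (Elwood, w=110) → cum 214  ≥ 147 → median here
  km 37 (Calder, w=75) → cum 289
  km 39 (Denby, w=5) → cum 294
Optimal location: km 35.

x = 35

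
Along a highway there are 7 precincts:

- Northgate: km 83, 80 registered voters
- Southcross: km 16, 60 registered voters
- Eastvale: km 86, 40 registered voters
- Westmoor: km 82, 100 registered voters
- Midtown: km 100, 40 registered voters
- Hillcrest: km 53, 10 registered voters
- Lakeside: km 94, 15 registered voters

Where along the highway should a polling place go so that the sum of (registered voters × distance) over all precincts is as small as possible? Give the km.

For a sum of weighted absolute distances on a line, the optimum is the weighted median (not the mean). Total weight W = 345; half-weight = 172.5.
Sort by position and accumulate weight:
  km 16 (Southcross, w=60) → cum 60
  km 53 (Hillcrest, w=10) → cum 70
  km 82 (Westmoor, w=100) → cum 170
  km 83 (Northgate, w=80) → cum 250  ≥ 172.5 → median here
  km 86 (Eastvale, w=40) → cum 290
  km 94 (Lakeside, w=15) → cum 305
  km 100 (Midtown, w=40) → cum 345
Optimal location: km 83.

x = 83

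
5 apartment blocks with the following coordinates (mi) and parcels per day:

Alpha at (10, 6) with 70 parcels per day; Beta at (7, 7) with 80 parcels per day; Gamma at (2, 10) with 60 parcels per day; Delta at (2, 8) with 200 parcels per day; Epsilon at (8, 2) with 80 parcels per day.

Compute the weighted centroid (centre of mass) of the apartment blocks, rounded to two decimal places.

The minimiser of Σwᵢ‖p−pᵢ‖² is the weighted centroid p* = (Σwᵢpᵢ)/(Σwᵢ).
Σwᵢ = 490.
Σwᵢxᵢ = 70·10 + 80·7 + 60·2 + 200·2 + 80·8 = 2420.
Σwᵢyᵢ = 70·6 + 80·7 + 60·10 + 200·8 + 80·2 = 3340.
x* = 2420/490 = 4.94, y* = 3340/490 = 6.82.

(4.94, 6.82)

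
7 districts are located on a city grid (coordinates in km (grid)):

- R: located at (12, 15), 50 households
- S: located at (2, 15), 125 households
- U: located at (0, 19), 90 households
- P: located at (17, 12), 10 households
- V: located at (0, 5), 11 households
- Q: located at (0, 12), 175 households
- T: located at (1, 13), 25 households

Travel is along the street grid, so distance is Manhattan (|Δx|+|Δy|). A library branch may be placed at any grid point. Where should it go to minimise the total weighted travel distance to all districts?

(0, 15)

Manhattan distance separates: Σwᵢ(|x−xᵢ|+|y−yᵢ|) = Σwᵢ|x−xᵢ| + Σwᵢ|y−yᵢ|, so x and y are optimised independently as 1-D weighted medians.
Total weight W = 486; half = 243.
x-coordinate, sorted with cumulative weight:
  x=0 (U, w=90) cum 90
  x=0 (V, w=11) cum 101
  x=0 (Q, w=175) cum 276  ← median
  x=1 (T, w=25) cum 301
  x=2 (S, w=125) cum 426
  x=12 (R, w=50) cum 476
  x=17 (P, w=10) cum 486
⇒ x* = 0
y-coordinate, sorted with cumulative weight:
  y=5 (V, w=11) cum 11
  y=12 (P, w=10) cum 21
  y=12 (Q, w=175) cum 196
  y=13 (T, w=25) cum 221
  y=15 (R, w=50) cum 271  ← median
  y=15 (S, w=125) cum 396
  y=19 (U, w=90) cum 486
⇒ y* = 15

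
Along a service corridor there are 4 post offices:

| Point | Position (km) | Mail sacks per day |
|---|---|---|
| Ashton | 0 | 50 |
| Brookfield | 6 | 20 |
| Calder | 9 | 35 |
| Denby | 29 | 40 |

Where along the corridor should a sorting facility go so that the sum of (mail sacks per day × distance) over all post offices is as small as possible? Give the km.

For a sum of weighted absolute distances on a line, the optimum is the weighted median (not the mean). Total weight W = 145; half-weight = 72.5.
Sort by position and accumulate weight:
  km 0 (Ashton, w=50) → cum 50
  km 6 (Brookfield, w=20) → cum 70
  km 9 (Calder, w=35) → cum 105  ≥ 72.5 → median here
  km 29 (Denby, w=40) → cum 145
Optimal location: km 9.

x = 9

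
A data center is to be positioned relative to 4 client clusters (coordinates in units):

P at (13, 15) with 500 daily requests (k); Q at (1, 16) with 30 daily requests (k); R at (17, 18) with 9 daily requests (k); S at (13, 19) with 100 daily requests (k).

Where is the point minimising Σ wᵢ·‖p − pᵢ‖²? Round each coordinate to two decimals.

(12.49, 15.72)

The minimiser of Σwᵢ‖p−pᵢ‖² is the weighted centroid p* = (Σwᵢpᵢ)/(Σwᵢ).
Σwᵢ = 639.
Σwᵢxᵢ = 500·13 + 30·1 + 9·17 + 100·13 = 7983.
Σwᵢyᵢ = 500·15 + 30·16 + 9·18 + 100·19 = 10042.
x* = 7983/639 = 12.49, y* = 10042/639 = 15.72.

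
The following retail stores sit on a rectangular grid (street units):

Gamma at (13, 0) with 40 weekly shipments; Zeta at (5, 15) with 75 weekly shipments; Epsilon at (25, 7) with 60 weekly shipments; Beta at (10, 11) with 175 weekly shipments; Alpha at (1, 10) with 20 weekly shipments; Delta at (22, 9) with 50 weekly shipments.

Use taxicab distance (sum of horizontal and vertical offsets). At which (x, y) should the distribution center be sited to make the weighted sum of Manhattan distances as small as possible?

Manhattan distance separates: Σwᵢ(|x−xᵢ|+|y−yᵢ|) = Σwᵢ|x−xᵢ| + Σwᵢ|y−yᵢ|, so x and y are optimised independently as 1-D weighted medians.
Total weight W = 420; half = 210.
x-coordinate, sorted with cumulative weight:
  x=1 (Alpha, w=20) cum 20
  x=5 (Zeta, w=75) cum 95
  x=10 (Beta, w=175) cum 270  ← median
  x=13 (Gamma, w=40) cum 310
  x=22 (Delta, w=50) cum 360
  x=25 (Epsilon, w=60) cum 420
⇒ x* = 10
y-coordinate, sorted with cumulative weight:
  y=0 (Gamma, w=40) cum 40
  y=7 (Epsilon, w=60) cum 100
  y=9 (Delta, w=50) cum 150
  y=10 (Alpha, w=20) cum 170
  y=11 (Beta, w=175) cum 345  ← median
  y=15 (Zeta, w=75) cum 420
⇒ y* = 11

(10, 11)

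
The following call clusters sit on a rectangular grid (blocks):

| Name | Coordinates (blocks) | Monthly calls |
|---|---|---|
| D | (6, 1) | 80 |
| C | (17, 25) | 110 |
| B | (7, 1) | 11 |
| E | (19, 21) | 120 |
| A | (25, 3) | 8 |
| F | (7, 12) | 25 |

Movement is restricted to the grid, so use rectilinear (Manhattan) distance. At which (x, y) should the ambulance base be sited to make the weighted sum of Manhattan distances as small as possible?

(17, 21)

Manhattan distance separates: Σwᵢ(|x−xᵢ|+|y−yᵢ|) = Σwᵢ|x−xᵢ| + Σwᵢ|y−yᵢ|, so x and y are optimised independently as 1-D weighted medians.
Total weight W = 354; half = 177.
x-coordinate, sorted with cumulative weight:
  x=6 (D, w=80) cum 80
  x=7 (B, w=11) cum 91
  x=7 (F, w=25) cum 116
  x=17 (C, w=110) cum 226  ← median
  x=19 (E, w=120) cum 346
  x=25 (A, w=8) cum 354
⇒ x* = 17
y-coordinate, sorted with cumulative weight:
  y=1 (D, w=80) cum 80
  y=1 (B, w=11) cum 91
  y=3 (A, w=8) cum 99
  y=12 (F, w=25) cum 124
  y=21 (E, w=120) cum 244  ← median
  y=25 (C, w=110) cum 354
⇒ y* = 21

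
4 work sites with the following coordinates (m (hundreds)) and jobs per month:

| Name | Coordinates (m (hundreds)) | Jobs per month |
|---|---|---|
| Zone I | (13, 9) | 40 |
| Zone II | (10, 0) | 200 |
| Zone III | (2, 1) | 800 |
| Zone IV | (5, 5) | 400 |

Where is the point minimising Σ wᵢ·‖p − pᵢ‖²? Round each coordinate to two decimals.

(4.25, 2.19)

The minimiser of Σwᵢ‖p−pᵢ‖² is the weighted centroid p* = (Σwᵢpᵢ)/(Σwᵢ).
Σwᵢ = 1440.
Σwᵢxᵢ = 40·13 + 200·10 + 800·2 + 400·5 = 6120.
Σwᵢyᵢ = 40·9 + 200·0 + 800·1 + 400·5 = 3160.
x* = 6120/1440 = 4.25, y* = 3160/1440 = 2.19.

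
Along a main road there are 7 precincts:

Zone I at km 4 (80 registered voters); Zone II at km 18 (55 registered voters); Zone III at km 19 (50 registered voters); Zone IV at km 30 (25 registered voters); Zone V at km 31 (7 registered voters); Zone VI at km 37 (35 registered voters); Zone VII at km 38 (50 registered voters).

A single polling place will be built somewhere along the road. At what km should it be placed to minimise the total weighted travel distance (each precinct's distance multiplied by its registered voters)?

x = 19

For a sum of weighted absolute distances on a line, the optimum is the weighted median (not the mean). Total weight W = 302; half-weight = 151.
Sort by position and accumulate weight:
  km 4 (Zone I, w=80) → cum 80
  km 18 (Zone II, w=55) → cum 135
  km 19 (Zone III, w=50) → cum 185  ≥ 151 → median here
  km 30 (Zone IV, w=25) → cum 210
  km 31 (Zone V, w=7) → cum 217
  km 37 (Zone VI, w=35) → cum 252
  km 38 (Zone VII, w=50) → cum 302
Optimal location: km 19.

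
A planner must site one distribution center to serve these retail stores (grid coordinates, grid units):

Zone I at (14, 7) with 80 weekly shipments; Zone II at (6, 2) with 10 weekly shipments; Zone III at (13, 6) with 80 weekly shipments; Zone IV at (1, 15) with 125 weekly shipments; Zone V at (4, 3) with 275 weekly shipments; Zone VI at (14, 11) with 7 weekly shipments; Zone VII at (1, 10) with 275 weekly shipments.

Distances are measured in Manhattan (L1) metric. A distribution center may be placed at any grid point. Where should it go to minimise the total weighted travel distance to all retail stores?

Manhattan distance separates: Σwᵢ(|x−xᵢ|+|y−yᵢ|) = Σwᵢ|x−xᵢ| + Σwᵢ|y−yᵢ|, so x and y are optimised independently as 1-D weighted medians.
Total weight W = 852; half = 426.
x-coordinate, sorted with cumulative weight:
  x=1 (Zone IV, w=125) cum 125
  x=1 (Zone VII, w=275) cum 400
  x=4 (Zone V, w=275) cum 675  ← median
  x=6 (Zone II, w=10) cum 685
  x=13 (Zone III, w=80) cum 765
  x=14 (Zone I, w=80) cum 845
  x=14 (Zone VI, w=7) cum 852
⇒ x* = 4
y-coordinate, sorted with cumulative weight:
  y=2 (Zone II, w=10) cum 10
  y=3 (Zone V, w=275) cum 285
  y=6 (Zone III, w=80) cum 365
  y=7 (Zone I, w=80) cum 445  ← median
  y=10 (Zone VII, w=275) cum 720
  y=11 (Zone VI, w=7) cum 727
  y=15 (Zone IV, w=125) cum 852
⇒ y* = 7

(4, 7)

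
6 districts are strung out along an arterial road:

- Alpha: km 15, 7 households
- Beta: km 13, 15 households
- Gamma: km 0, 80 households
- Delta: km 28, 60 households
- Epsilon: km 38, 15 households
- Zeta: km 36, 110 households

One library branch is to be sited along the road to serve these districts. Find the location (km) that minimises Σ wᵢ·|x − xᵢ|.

x = 28

For a sum of weighted absolute distances on a line, the optimum is the weighted median (not the mean). Total weight W = 287; half-weight = 143.5.
Sort by position and accumulate weight:
  km 0 (Gamma, w=80) → cum 80
  km 13 (Beta, w=15) → cum 95
  km 15 (Alpha, w=7) → cum 102
  km 28 (Delta, w=60) → cum 162  ≥ 143.5 → median here
  km 36 (Zeta, w=110) → cum 272
  km 38 (Epsilon, w=15) → cum 287
Optimal location: km 28.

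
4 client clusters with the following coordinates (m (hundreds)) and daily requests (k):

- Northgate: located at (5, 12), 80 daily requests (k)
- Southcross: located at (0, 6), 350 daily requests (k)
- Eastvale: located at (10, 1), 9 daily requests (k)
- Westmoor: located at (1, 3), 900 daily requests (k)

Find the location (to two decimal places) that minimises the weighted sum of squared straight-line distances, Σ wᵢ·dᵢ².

(1.04, 4.31)

The minimiser of Σwᵢ‖p−pᵢ‖² is the weighted centroid p* = (Σwᵢpᵢ)/(Σwᵢ).
Σwᵢ = 1339.
Σwᵢxᵢ = 80·5 + 350·0 + 9·10 + 900·1 = 1390.
Σwᵢyᵢ = 80·12 + 350·6 + 9·1 + 900·3 = 5769.
x* = 1390/1339 = 1.04, y* = 5769/1339 = 4.31.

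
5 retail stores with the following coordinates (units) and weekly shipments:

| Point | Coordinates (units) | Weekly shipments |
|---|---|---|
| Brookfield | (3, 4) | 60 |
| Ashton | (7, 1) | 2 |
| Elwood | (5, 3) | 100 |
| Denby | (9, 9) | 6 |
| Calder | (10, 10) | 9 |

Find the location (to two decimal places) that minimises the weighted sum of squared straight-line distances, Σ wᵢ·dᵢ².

The minimiser of Σwᵢ‖p−pᵢ‖² is the weighted centroid p* = (Σwᵢpᵢ)/(Σwᵢ).
Σwᵢ = 177.
Σwᵢxᵢ = 60·3 + 2·7 + 100·5 + 6·9 + 9·10 = 838.
Σwᵢyᵢ = 60·4 + 2·1 + 100·3 + 6·9 + 9·10 = 686.
x* = 838/177 = 4.73, y* = 686/177 = 3.88.

(4.73, 3.88)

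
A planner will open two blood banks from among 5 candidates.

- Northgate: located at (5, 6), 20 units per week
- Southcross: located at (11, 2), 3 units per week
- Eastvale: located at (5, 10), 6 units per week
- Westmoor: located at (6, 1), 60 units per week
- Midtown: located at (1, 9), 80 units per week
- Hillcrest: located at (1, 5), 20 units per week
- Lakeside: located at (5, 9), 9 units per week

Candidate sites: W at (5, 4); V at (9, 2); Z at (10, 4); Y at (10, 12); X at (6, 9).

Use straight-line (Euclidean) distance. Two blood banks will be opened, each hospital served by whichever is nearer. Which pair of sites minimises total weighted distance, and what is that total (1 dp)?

{W, X}, total 748.7

Evaluate every pair (each demand assigned to the nearer of the two):
  {W, X}: total = 748.7
  {V, X}: total = 804.5
  {W, V}: total = 911.4
  {W, Z}: total = 912.2
  {Z, X}: total = 915.5
  {W, Y}: total = 920.7
  {Y, X}: total = 1114.6
  {V, Y}: total = 1323.5
  {V, Z}: total = 1408.5
  {Z, Y}: total = 1439.3
Best pair: {W, X} with total 748.7.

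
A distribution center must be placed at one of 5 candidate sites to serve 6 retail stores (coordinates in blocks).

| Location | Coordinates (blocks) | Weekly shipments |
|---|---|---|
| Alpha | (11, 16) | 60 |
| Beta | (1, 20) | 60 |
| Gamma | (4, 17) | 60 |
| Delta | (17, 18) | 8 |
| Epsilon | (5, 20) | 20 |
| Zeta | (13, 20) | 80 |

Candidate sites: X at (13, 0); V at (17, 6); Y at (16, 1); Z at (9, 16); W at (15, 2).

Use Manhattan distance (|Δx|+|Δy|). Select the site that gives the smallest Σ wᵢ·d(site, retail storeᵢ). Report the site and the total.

Total weighted distance at each candidate:
  X (13, 0): total = 6896
  V (17, 6): total = 6256
  Y (16, 1): total = 7424
  Z (9, 16): total = 2080
  W (15, 2): total = 6864
Minimum is at Z with total 2080 blocks.

Z, total 2080 blocks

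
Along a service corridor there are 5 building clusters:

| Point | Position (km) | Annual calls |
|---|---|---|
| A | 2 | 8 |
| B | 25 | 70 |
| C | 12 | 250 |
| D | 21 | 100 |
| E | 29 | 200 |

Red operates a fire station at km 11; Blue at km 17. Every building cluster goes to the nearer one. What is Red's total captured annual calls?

258

The indifferent point is the midpoint (11+17)/2 = 14; building clusters left of it (closer to Red at 11) go to Red, those right go to Blue.
  A at 2 (w=8) → Red
  C at 12 (w=250) → Red
  D at 21 (w=100) → Blue
  B at 25 (w=70) → Blue
  E at 29 (w=200) → Blue
Red captures 258; Blue captures 370.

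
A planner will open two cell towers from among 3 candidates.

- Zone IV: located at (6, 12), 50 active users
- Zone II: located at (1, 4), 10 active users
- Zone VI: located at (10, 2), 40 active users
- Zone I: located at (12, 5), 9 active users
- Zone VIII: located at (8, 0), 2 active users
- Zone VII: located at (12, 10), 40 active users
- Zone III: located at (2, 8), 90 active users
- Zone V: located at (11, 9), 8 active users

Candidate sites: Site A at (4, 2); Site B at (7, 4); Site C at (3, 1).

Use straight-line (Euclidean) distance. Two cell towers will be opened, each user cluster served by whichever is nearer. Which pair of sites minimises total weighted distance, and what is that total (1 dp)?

{Site A, Site B}, total 1570.4

Evaluate every pair (each demand assigned to the nearer of the two):
  {Site A, Site B}: total = 1570.4
  {Site B, Site C}: total = 1577.4
  {Site A, Site C}: total = 1972.8
Best pair: {Site A, Site B} with total 1570.4.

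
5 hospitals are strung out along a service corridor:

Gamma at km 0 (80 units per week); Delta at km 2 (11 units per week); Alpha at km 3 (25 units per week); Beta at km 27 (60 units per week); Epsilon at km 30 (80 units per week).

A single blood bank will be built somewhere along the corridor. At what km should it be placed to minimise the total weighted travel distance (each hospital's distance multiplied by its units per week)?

x = 27

For a sum of weighted absolute distances on a line, the optimum is the weighted median (not the mean). Total weight W = 256; half-weight = 128.
Sort by position and accumulate weight:
  km 0 (Gamma, w=80) → cum 80
  km 2 (Delta, w=11) → cum 91
  km 3 (Alpha, w=25) → cum 116
  km 27 (Beta, w=60) → cum 176  ≥ 128 → median here
  km 30 (Epsilon, w=80) → cum 256
Optimal location: km 27.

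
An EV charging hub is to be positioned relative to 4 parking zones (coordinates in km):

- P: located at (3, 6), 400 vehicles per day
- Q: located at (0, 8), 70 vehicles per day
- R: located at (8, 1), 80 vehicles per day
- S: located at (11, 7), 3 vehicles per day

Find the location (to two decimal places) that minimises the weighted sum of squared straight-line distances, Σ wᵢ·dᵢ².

(3.39, 5.54)

The minimiser of Σwᵢ‖p−pᵢ‖² is the weighted centroid p* = (Σwᵢpᵢ)/(Σwᵢ).
Σwᵢ = 553.
Σwᵢxᵢ = 400·3 + 70·0 + 80·8 + 3·11 = 1873.
Σwᵢyᵢ = 400·6 + 70·8 + 80·1 + 3·7 = 3061.
x* = 1873/553 = 3.39, y* = 3061/553 = 5.54.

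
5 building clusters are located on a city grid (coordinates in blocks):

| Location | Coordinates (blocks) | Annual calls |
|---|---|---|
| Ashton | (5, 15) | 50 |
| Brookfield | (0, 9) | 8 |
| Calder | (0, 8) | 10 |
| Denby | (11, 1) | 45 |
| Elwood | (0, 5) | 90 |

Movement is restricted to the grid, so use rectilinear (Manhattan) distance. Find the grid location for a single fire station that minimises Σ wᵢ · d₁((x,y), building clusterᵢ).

(0, 5)

Manhattan distance separates: Σwᵢ(|x−xᵢ|+|y−yᵢ|) = Σwᵢ|x−xᵢ| + Σwᵢ|y−yᵢ|, so x and y are optimised independently as 1-D weighted medians.
Total weight W = 203; half = 101.5.
x-coordinate, sorted with cumulative weight:
  x=0 (Brookfield, w=8) cum 8
  x=0 (Calder, w=10) cum 18
  x=0 (Elwood, w=90) cum 108  ← median
  x=5 (Ashton, w=50) cum 158
  x=11 (Denby, w=45) cum 203
⇒ x* = 0
y-coordinate, sorted with cumulative weight:
  y=1 (Denby, w=45) cum 45
  y=5 (Elwood, w=90) cum 135  ← median
  y=8 (Calder, w=10) cum 145
  y=9 (Brookfield, w=8) cum 153
  y=15 (Ashton, w=50) cum 203
⇒ y* = 5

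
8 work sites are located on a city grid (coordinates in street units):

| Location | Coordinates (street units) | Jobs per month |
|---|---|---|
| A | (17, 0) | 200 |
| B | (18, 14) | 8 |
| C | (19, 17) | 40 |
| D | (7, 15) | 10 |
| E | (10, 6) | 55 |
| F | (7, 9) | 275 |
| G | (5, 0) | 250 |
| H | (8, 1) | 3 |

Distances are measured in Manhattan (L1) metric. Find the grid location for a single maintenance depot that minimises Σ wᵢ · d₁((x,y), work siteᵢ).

Manhattan distance separates: Σwᵢ(|x−xᵢ|+|y−yᵢ|) = Σwᵢ|x−xᵢ| + Σwᵢ|y−yᵢ|, so x and y are optimised independently as 1-D weighted medians.
Total weight W = 841; half = 420.5.
x-coordinate, sorted with cumulative weight:
  x=5 (G, w=250) cum 250
  x=7 (D, w=10) cum 260
  x=7 (F, w=275) cum 535  ← median
  x=8 (H, w=3) cum 538
  x=10 (E, w=55) cum 593
  x=17 (A, w=200) cum 793
  x=18 (B, w=8) cum 801
  x=19 (C, w=40) cum 841
⇒ x* = 7
y-coordinate, sorted with cumulative weight:
  y=0 (A, w=200) cum 200
  y=0 (G, w=250) cum 450  ← median
  y=1 (H, w=3) cum 453
  y=6 (E, w=55) cum 508
  y=9 (F, w=275) cum 783
  y=14 (B, w=8) cum 791
  y=15 (D, w=10) cum 801
  y=17 (C, w=40) cum 841
⇒ y* = 0

(7, 0)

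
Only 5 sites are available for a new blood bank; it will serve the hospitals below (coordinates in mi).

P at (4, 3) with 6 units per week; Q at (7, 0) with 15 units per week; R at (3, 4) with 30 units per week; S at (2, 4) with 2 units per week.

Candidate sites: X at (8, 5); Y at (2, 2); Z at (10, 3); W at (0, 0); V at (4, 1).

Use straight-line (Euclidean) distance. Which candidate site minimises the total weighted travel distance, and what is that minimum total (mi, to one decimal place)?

Total weighted distance at each candidate:
  X (8, 5): total = 268.5
  Y (2, 2): total = 165.3
  Z (10, 3): total = 327.9
  W (0, 0): total = 293.9
  V (4, 1): total = 161.5
Minimum is at V with total 161.5 mi.

V, total 161.5 mi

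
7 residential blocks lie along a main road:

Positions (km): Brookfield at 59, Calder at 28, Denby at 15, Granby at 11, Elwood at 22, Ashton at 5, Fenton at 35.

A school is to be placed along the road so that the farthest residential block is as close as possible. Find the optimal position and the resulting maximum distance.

location 32, max distance 27

The 1-center on a line is the midpoint of the two extreme points: leftmost at 5, rightmost at 59.
Optimal location = (5 + 59)/2 = 32; maximum distance = (59 − 5)/2 = 27.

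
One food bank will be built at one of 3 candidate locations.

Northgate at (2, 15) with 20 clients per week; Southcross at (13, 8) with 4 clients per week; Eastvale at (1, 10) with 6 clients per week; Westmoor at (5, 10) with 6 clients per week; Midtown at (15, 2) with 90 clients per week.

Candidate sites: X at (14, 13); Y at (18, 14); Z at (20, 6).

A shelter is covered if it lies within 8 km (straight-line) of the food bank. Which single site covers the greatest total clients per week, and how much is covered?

Coverage radius r = 8 km; a point is covered iff (Δx)²+(Δy)² ≤ 8² = 64.
  X (14, 13): covers {Southcross} → 4
  Y (18, 14): covers {Southcross} → 4
  Z (20, 6): covers {Southcross, Midtown} → 94
Maximum coverage at Z: 94 clients per week.

Z, covering 94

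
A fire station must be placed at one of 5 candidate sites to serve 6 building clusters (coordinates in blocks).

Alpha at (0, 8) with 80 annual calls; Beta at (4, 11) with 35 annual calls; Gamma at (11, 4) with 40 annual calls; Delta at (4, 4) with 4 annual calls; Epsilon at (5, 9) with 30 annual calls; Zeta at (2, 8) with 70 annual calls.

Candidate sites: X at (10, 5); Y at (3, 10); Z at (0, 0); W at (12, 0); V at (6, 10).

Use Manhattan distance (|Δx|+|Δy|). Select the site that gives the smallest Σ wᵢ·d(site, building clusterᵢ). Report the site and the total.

Y, total 1358 blocks

Total weighted distance at each candidate:
  X (10, 5): total = 2608
  Y (3, 10): total = 1358
  Z (0, 0): total = 2917
  W (12, 0): total = 4253
  V (6, 10): total = 1697
Minimum is at Y with total 1358 blocks.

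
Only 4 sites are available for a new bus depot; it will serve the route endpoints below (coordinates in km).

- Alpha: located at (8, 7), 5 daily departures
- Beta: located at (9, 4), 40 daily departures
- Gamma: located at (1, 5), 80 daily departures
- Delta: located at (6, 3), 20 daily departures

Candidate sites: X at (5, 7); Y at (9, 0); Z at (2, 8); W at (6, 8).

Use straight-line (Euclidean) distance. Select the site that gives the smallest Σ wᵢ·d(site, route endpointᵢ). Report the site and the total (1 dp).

Total weighted distance at each candidate:
  X (5, 7): total = 655.2
  Y (9, 0): total = 1034.9
  Z (2, 8): total = 733.9
  W (6, 8): total = 777.7
Minimum is at X with total 655.2 km.

X, total 655.2 km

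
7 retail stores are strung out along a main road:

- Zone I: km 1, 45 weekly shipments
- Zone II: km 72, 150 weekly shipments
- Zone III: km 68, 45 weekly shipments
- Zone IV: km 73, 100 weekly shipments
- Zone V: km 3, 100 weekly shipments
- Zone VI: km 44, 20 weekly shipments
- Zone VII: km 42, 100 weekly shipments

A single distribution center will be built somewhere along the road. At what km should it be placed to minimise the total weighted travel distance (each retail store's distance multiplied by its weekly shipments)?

x = 68

For a sum of weighted absolute distances on a line, the optimum is the weighted median (not the mean). Total weight W = 560; half-weight = 280.
Sort by position and accumulate weight:
  km 1 (Zone I, w=45) → cum 45
  km 3 (Zone V, w=100) → cum 145
  km 42 (Zone VII, w=100) → cum 245
  km 44 (Zone VI, w=20) → cum 265
  km 68 (Zone III, w=45) → cum 310  ≥ 280 → median here
  km 72 (Zone II, w=150) → cum 460
  km 73 (Zone IV, w=100) → cum 560
Optimal location: km 68.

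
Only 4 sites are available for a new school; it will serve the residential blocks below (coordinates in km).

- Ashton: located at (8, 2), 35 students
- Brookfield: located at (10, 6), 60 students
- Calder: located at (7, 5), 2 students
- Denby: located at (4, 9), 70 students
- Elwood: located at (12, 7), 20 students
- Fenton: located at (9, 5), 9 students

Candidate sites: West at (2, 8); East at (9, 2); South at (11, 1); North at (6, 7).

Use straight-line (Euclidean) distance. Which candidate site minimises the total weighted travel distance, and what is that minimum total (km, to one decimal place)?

Total weighted distance at each candidate:
  West (2, 8): total = 1229.5
  East (9, 2): total = 1035.4
  South (11, 1): total = 1333.9
  North (6, 7): total = 790.8
Minimum is at North with total 790.8 km.

North, total 790.8 km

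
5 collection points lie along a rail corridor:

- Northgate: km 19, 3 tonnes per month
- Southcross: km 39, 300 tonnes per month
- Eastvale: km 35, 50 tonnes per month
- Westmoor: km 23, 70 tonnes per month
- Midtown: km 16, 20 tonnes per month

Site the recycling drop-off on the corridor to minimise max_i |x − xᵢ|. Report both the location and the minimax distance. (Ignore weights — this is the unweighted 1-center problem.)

location 27.5, max distance 11.5

The 1-center on a line is the midpoint of the two extreme points: leftmost at 16, rightmost at 39.
Optimal location = (16 + 39)/2 = 27.5; maximum distance = (39 − 16)/2 = 11.5.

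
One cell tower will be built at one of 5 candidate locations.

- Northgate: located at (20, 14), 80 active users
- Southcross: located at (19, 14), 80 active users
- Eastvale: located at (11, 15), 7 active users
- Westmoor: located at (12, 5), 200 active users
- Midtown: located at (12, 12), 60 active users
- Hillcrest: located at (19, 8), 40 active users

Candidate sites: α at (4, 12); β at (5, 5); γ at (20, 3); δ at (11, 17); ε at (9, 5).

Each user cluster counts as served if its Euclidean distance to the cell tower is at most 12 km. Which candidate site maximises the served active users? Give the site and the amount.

γ, covering 400

Coverage radius r = 12 km; a point is covered iff (Δx)²+(Δy)² ≤ 12² = 144.
  α (4, 12): covers {Eastvale, Westmoor, Midtown} → 267
  β (5, 5): covers {Eastvale, Westmoor, Midtown} → 267
  γ (20, 3): covers {Northgate, Southcross, Westmoor, Hillcrest} → 400
  δ (11, 17): covers {Northgate, Southcross, Eastvale, Midtown} → 227
  ε (9, 5): covers {Eastvale, Westmoor, Midtown, Hillcrest} → 307
Maximum coverage at γ: 400 active users.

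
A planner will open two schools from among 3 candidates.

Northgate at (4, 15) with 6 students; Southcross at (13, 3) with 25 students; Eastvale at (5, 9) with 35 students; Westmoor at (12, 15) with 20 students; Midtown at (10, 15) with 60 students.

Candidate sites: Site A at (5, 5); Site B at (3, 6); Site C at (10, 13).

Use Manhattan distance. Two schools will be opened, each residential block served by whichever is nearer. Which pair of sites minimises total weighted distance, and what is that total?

{Site A, Site C}, total 638

Evaluate every pair (each demand assigned to the nearer of the two):
  {Site A, Site C}: total = 638
  {Site B, Site C}: total = 748
  {Site A, Site B}: total = 1690
Best pair: {Site A, Site C} with total 638.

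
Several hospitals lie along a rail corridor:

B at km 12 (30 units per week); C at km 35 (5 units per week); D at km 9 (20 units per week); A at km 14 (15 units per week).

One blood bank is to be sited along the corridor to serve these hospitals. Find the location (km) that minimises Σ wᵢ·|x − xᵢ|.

For a sum of weighted absolute distances on a line, the optimum is the weighted median (not the mean). Total weight W = 70; half-weight = 35.
Sort by position and accumulate weight:
  km 9 (D, w=20) → cum 20
  km 12 (B, w=30) → cum 50  ≥ 35 → median here
  km 14 (A, w=15) → cum 65
  km 35 (C, w=5) → cum 70
Optimal location: km 12.

x = 12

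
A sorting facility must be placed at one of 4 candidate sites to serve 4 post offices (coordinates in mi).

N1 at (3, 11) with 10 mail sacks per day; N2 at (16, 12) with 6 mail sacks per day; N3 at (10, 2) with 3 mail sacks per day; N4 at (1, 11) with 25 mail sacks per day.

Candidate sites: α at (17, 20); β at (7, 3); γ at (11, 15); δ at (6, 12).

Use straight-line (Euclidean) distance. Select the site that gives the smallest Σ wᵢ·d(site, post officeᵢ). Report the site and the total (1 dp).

Total weighted distance at each candidate:
  α (17, 20): total = 731.7
  β (7, 3): total = 425.3
  γ (11, 15): total = 432.8
  δ (6, 12): total = 251.4
Minimum is at δ with total 251.4 mi.

δ, total 251.4 mi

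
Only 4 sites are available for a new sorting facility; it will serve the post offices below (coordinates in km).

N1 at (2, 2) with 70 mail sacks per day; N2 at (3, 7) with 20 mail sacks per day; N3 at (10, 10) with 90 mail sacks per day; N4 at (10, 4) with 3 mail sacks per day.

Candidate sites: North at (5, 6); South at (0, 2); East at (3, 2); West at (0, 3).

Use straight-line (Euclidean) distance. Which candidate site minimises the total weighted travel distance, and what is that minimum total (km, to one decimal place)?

Total weighted distance at each candidate:
  North (5, 6): total = 987.2
  South (0, 2): total = 1439.8
  East (3, 2): total = 1148.6
  West (0, 3): total = 1385.3
Minimum is at North with total 987.2 km.

North, total 987.2 km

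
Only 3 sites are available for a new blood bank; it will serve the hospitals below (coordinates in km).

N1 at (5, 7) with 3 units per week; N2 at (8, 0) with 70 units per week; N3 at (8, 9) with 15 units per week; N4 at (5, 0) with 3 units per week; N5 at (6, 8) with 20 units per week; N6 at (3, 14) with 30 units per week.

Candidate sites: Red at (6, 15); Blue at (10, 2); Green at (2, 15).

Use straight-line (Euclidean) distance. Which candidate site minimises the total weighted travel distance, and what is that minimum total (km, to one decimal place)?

Total weighted distance at each candidate:
  Red (6, 15): total = 1458.3
  Blue (10, 2): total = 905.6
  Green (2, 15): total = 1533.4
Minimum is at Blue with total 905.6 km.

Blue, total 905.6 km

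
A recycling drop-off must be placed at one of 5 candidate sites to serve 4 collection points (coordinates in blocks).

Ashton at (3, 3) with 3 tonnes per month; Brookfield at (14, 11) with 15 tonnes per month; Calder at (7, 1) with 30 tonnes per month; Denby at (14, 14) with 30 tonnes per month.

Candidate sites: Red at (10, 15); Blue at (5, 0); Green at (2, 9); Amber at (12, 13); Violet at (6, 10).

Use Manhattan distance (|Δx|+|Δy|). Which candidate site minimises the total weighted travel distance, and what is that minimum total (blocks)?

Amber, total 717 blocks

Total weighted distance at each candidate:
  Red (10, 15): total = 837
  Blue (5, 0): total = 1095
  Green (2, 9): total = 1131
  Amber (12, 13): total = 717
  Violet (6, 10): total = 825
Minimum is at Amber with total 717 blocks.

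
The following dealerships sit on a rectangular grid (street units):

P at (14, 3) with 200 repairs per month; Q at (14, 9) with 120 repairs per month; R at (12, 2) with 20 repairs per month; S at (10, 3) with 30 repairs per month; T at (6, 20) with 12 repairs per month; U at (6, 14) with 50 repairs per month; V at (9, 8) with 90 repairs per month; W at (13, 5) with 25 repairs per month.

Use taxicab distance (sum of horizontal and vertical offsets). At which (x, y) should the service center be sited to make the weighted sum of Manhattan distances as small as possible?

Manhattan distance separates: Σwᵢ(|x−xᵢ|+|y−yᵢ|) = Σwᵢ|x−xᵢ| + Σwᵢ|y−yᵢ|, so x and y are optimised independently as 1-D weighted medians.
Total weight W = 547; half = 273.5.
x-coordinate, sorted with cumulative weight:
  x=6 (T, w=12) cum 12
  x=6 (U, w=50) cum 62
  x=9 (V, w=90) cum 152
  x=10 (S, w=30) cum 182
  x=12 (R, w=20) cum 202
  x=13 (W, w=25) cum 227
  x=14 (P, w=200) cum 427  ← median
  x=14 (Q, w=120) cum 547
⇒ x* = 14
y-coordinate, sorted with cumulative weight:
  y=2 (R, w=20) cum 20
  y=3 (P, w=200) cum 220
  y=3 (S, w=30) cum 250
  y=5 (W, w=25) cum 275  ← median
  y=8 (V, w=90) cum 365
  y=9 (Q, w=120) cum 485
  y=14 (U, w=50) cum 535
  y=20 (T, w=12) cum 547
⇒ y* = 5

(14, 5)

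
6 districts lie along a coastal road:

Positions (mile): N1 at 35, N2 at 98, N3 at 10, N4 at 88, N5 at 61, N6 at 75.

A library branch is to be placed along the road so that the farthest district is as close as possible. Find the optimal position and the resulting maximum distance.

The 1-center on a line is the midpoint of the two extreme points: leftmost at 10, rightmost at 98.
Optimal location = (10 + 98)/2 = 54; maximum distance = (98 − 10)/2 = 44.

location 54, max distance 44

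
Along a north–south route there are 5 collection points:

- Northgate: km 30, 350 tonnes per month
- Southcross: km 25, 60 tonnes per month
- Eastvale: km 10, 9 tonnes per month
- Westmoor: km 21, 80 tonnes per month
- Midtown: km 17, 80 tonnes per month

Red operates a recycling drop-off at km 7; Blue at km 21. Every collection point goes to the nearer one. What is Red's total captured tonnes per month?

The indifferent point is the midpoint (7+21)/2 = 14; collection points left of it (closer to Red at 7) go to Red, those right go to Blue.
  Eastvale at 10 (w=9) → Red
  Midtown at 17 (w=80) → Blue
  Westmoor at 21 (w=80) → Blue
  Southcross at 25 (w=60) → Blue
  Northgate at 30 (w=350) → Blue
Red captures 9; Blue captures 570.

9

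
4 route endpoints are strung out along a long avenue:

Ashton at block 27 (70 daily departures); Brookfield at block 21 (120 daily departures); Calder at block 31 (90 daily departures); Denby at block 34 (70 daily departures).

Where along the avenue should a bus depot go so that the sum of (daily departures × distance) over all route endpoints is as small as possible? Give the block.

x = 27

For a sum of weighted absolute distances on a line, the optimum is the weighted median (not the mean). Total weight W = 350; half-weight = 175.
Sort by position and accumulate weight:
  block 21 (Brookfield, w=120) → cum 120
  block 27 (Ashton, w=70) → cum 190  ≥ 175 → median here
  block 31 (Calder, w=90) → cum 280
  block 34 (Denby, w=70) → cum 350
Optimal location: block 27.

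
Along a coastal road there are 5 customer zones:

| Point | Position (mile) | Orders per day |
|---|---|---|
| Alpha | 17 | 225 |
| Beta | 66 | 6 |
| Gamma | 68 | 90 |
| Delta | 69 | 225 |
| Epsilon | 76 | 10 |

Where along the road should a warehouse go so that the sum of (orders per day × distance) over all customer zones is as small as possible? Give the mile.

For a sum of weighted absolute distances on a line, the optimum is the weighted median (not the mean). Total weight W = 556; half-weight = 278.
Sort by position and accumulate weight:
  mile 17 (Alpha, w=225) → cum 225
  mile 66 (Beta, w=6) → cum 231
  mile 68 (Gamma, w=90) → cum 321  ≥ 278 → median here
  mile 69 (Delta, w=225) → cum 546
  mile 76 (Epsilon, w=10) → cum 556
Optimal location: mile 68.

x = 68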